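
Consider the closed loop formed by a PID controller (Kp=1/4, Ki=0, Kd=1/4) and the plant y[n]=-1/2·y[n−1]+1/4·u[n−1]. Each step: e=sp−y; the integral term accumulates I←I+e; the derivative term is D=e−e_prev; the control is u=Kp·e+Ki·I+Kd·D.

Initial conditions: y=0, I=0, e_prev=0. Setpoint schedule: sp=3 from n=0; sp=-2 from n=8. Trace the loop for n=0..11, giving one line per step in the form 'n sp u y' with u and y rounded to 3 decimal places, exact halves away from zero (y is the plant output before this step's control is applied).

(exact arithmetic carried between steps; '≈' marks a value shown rounded to 6 d.p. or computed from one; I and e_prev carry over from the previous line; the table rounds u and y to 3 d.p., halves away from zero)
n=0: y=0, sp=3, e=sp−y=3; I=3, D=e−e_prev=3; u=1/4·3+0·3+1/4·3=1.5; next y=-1/2·0+1/4·1.5=0.375
n=1: y=0.375, sp=3, e=sp−y=2.625; I=5.625, D=e−e_prev=-0.375; u=1/4·2.625+0·5.625+1/4·(-0.375)=0.5625; next y=-1/2·0.375+1/4·0.5625=-0.046875
n=2: y=-0.046875, sp=3, e=sp−y=3.046875; I=8.671875, D=e−e_prev=0.421875; u=1/4·3.046875+0·8.671875+1/4·0.421875≈0.867188; next y=-1/2·(-0.046875)+1/4·0.867188≈0.240234
n=3: y≈0.240234, sp=3, e=sp−y≈2.759766; I≈11.431641, D=e−e_prev≈-0.287109; u=1/4·2.759766+0·11.431641+1/4·(-0.287109)≈0.618164; next y=-1/2·0.240234+1/4·0.618164≈0.034424
n=4: y≈0.034424, sp=3, e=sp−y≈2.965576; I≈14.397217, D=e−e_prev≈0.205811; u=1/4·2.965576+0·14.397217+1/4·0.205811≈0.792847; next y=-1/2·0.034424+1/4·0.792847≈0.181000
n=5: y≈0.181000, sp=3, e=sp−y≈2.819000; I≈17.216217, D=e−e_prev≈-0.146576; u=1/4·2.819000+0·17.216217+1/4·(-0.146576)≈0.668106; next y=-1/2·0.181000+1/4·0.668106≈0.076527
n=6: y≈0.076527, sp=3, e=sp−y≈2.923473; I≈20.139690, D=e−e_prev≈0.104473; u=1/4·2.923473+0·20.139690+1/4·0.104473≈0.756987; next y=-1/2·0.076527+1/4·0.756987≈0.150983
n=7: y≈0.150983, sp=3, e=sp−y≈2.849017; I≈22.988707, D=e−e_prev≈-0.074457; u=1/4·2.849017+0·22.988707+1/4·(-0.074457)≈0.693640; next y=-1/2·0.150983+1/4·0.693640≈0.097918
n=8: y≈0.097918, sp=-2, e=sp−y≈-2.097918; I≈20.890789, D=e−e_prev≈-4.946935; u=1/4·(-2.097918)+0·20.890789+1/4·(-4.946935)≈-1.761213; next y=-1/2·0.097918+1/4·(-1.761213)≈-0.489262
n=9: y≈-0.489262, sp=-2, e=sp−y≈-1.510738; I≈19.380051, D=e−e_prev≈0.587181; u=1/4·(-1.510738)+0·19.380051+1/4·0.587181≈-0.230889; next y=-1/2·(-0.489262)+1/4·(-0.230889)≈0.186909
n=10: y≈0.186909, sp=-2, e=sp−y≈-2.186909; I≈17.193142, D=e−e_prev≈-0.676171; u=1/4·(-2.186909)+0·17.193142+1/4·(-0.676171)≈-0.715770; next y=-1/2·0.186909+1/4·(-0.715770)≈-0.272397
n=11: y≈-0.272397, sp=-2, e=sp−y≈-1.727603; I≈15.465539, D=e−e_prev≈0.459306; u=1/4·(-1.727603)+0·15.465539+1/4·0.459306≈-0.317074; next y=-1/2·(-0.272397)+1/4·(-0.317074)≈0.056930

0 3 1.500 0.000
1 3 0.563 0.375
2 3 0.867 -0.047
3 3 0.618 0.240
4 3 0.793 0.034
5 3 0.668 0.181
6 3 0.757 0.077
7 3 0.694 0.151
8 -2 -1.761 0.098
9 -2 -0.231 -0.489
10 -2 -0.716 0.187
11 -2 -0.317 -0.272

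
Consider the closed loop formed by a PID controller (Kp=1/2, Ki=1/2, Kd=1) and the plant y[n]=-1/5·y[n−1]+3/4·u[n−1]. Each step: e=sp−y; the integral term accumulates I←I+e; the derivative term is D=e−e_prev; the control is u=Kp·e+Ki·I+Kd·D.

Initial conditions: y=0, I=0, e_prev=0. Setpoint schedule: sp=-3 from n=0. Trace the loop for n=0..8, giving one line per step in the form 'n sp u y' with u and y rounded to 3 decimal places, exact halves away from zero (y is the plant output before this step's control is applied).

(exact arithmetic carried between steps; '≈' marks a value shown rounded to 6 d.p. or computed from one; I and e_prev carry over from the previous line; the table rounds u and y to 3 d.p., halves away from zero)
n=0: y=0, sp=-3, e=sp−y=-3; I=-3, D=e−e_prev=-3; u=1/2·(-3)+1/2·(-3)+1·(-3)=-6; next y=-1/5·0+3/4·(-6)=-4.5
n=1: y=-4.5, sp=-3, e=sp−y=1.5; I=-1.5, D=e−e_prev=4.5; u=1/2·1.5+1/2·(-1.5)+1·4.5=4.5; next y=-1/5·(-4.5)+3/4·4.5=4.275
n=2: y=4.275, sp=-3, e=sp−y=-7.275; I=-8.775, D=e−e_prev=-8.775; u=1/2·(-7.275)+1/2·(-8.775)+1·(-8.775)=-16.8; next y=-1/5·4.275+3/4·(-16.8)=-13.455
n=3: y=-13.455, sp=-3, e=sp−y=10.455; I=1.68, D=e−e_prev=17.73; u=1/2·10.455+1/2·1.68+1·17.73=23.7975; next y=-1/5·(-13.455)+3/4·23.7975=20.539125
n=4: y=20.539125, sp=-3, e=sp−y=-23.539125; I=-21.859125, D=e−e_prev=-33.994125; u=1/2·(-23.539125)+1/2·(-21.859125)+1·(-33.994125)=-56.69325; next y=-1/5·20.539125+3/4·(-56.69325)≈-46.627763
n=5: y≈-46.627763, sp=-3, e=sp−y≈43.627763; I≈21.768638, D=e−e_prev≈67.166888; u=1/2·43.627763+1/2·21.768638+1·67.166888≈99.865088; next y=-1/5·(-46.627763)+3/4·99.865088≈84.224368
n=6: y≈84.224368, sp=-3, e=sp−y≈-87.224368; I≈-65.455731, D=e−e_prev≈-130.852131; u=1/2·(-87.224368)+1/2·(-65.455731)+1·(-130.852131)≈-207.19218; next y=-1/5·84.224368+3/4·(-207.19218)≈-172.239009
n=7: y≈-172.239009, sp=-3, e=sp−y≈169.239009; I≈103.783278, D=e−e_prev≈256.463377; u=1/2·169.239009+1/2·103.783278+1·256.463377≈392.974520; next y=-1/5·(-172.239009)+3/4·392.974520≈329.178692
n=8: y≈329.178692, sp=-3, e=sp−y≈-332.178692; I≈-228.395414, D=e−e_prev≈-501.417700; u=1/2·(-332.178692)+1/2·(-228.395414)+1·(-501.417700)≈-781.704753; next y=-1/5·329.178692+3/4·(-781.704753)≈-652.114303

0 -3 -6.000 0.000
1 -3 4.500 -4.500
2 -3 -16.800 4.275
3 -3 23.798 -13.455
4 -3 -56.693 20.539
5 -3 99.865 -46.628
6 -3 -207.192 84.224
7 -3 392.975 -172.239
8 -3 -781.705 329.179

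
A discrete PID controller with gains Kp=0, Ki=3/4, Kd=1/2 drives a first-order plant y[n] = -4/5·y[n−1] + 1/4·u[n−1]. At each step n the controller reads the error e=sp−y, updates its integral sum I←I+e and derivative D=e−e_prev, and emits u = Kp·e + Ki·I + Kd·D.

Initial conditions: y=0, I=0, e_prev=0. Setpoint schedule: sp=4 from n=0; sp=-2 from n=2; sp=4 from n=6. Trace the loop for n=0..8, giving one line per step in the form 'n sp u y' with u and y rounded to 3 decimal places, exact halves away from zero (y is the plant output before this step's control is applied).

(exact arithmetic carried between steps; '≈' marks a value shown rounded to 6 d.p. or computed from one; I and e_prev carry over from the previous line; the table rounds u and y to 3 d.p., halves away from zero)
n=0: y=0, sp=4, e=sp−y=4; I=4, D=e−e_prev=4; u=0·4+3/4·4+1/2·4=5; next y=-4/5·0+1/4·5=1.25
n=1: y=1.25, sp=4, e=sp−y=2.75; I=6.75, D=e−e_prev=-1.25; u=0·2.75+3/4·6.75+1/2·(-1.25)=4.4375; next y=-4/5·1.25+1/4·4.4375=0.109375
n=2: y=0.109375, sp=-2, e=sp−y=-2.109375; I=4.640625, D=e−e_prev=-4.859375; u=0·(-2.109375)+3/4·4.640625+1/2·(-4.859375)≈1.050781; next y=-4/5·0.109375+1/4·1.050781≈0.175195
n=3: y≈0.175195, sp=-2, e=sp−y≈-2.175195; I≈2.465430, D=e−e_prev≈-0.065820; u=0·(-2.175195)+3/4·2.465430+1/2·(-0.065820)≈1.816162; next y=-4/5·0.175195+1/4·1.816162≈0.313884
n=4: y≈0.313884, sp=-2, e=sp−y≈-2.313884; I≈0.151545, D=e−e_prev≈-0.138689; u=0·(-2.313884)+3/4·0.151545+1/2·(-0.138689)≈0.044315; next y=-4/5·0.313884+1/4·0.044315≈-0.240029
n=5: y≈-0.240029, sp=-2, e=sp−y≈-1.759971; I≈-1.608426, D=e−e_prev≈0.553913; u=0·(-1.759971)+3/4·(-1.608426)+1/2·0.553913≈-0.929363; next y=-4/5·(-0.240029)+1/4·(-0.929363)≈-0.040318
n=6: y≈-0.040318, sp=4, e=sp−y≈4.040318; I≈2.431892, D=e−e_prev≈5.800289; u=0·4.040318+3/4·2.431892+1/2·5.800289≈4.724063; next y=-4/5·(-0.040318)+1/4·4.724063≈1.213270
n=7: y≈1.213270, sp=4, e=sp−y≈2.786730; I≈5.218622, D=e−e_prev≈-1.253588; u=0·2.786730+3/4·5.218622+1/2·(-1.253588)≈3.287173; next y=-4/5·1.213270+1/4·3.287173≈-0.148823
n=8: y≈-0.148823, sp=4, e=sp−y≈4.148823; I≈9.367445, D=e−e_prev≈1.362093; u=0·4.148823+3/4·9.367445+1/2·1.362093≈7.706630; next y=-4/5·(-0.148823)+1/4·7.706630≈2.045716

0 4 5.000 0.000
1 4 4.438 1.250
2 -2 1.051 0.109
3 -2 1.816 0.175
4 -2 0.044 0.314
5 -2 -0.929 -0.240
6 4 4.724 -0.040
7 4 3.287 1.213
8 4 7.707 -0.149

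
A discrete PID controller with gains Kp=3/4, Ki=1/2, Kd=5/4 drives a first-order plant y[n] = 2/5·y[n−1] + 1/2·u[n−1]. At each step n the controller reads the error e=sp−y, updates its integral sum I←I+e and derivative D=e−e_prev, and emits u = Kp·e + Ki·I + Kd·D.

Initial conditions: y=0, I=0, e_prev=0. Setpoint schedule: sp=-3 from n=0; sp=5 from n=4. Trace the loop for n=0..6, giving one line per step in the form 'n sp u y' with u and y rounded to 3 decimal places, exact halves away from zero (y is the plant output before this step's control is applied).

0 -3 -7.500 0.000
1 -3 4.125 -3.750
2 -3 -10.969 0.563
3 -3 7.195 -5.259
4 5 4.164 1.494
5 5 1.394 2.680
6 5 6.314 1.769

(exact arithmetic carried between steps; '≈' marks a value shown rounded to 6 d.p. or computed from one; I and e_prev carry over from the previous line; the table rounds u and y to 3 d.p., halves away from zero)
n=0: y=0, sp=-3, e=sp−y=-3; I=-3, D=e−e_prev=-3; u=3/4·(-3)+1/2·(-3)+5/4·(-3)=-7.5; next y=2/5·0+1/2·(-7.5)=-3.75
n=1: y=-3.75, sp=-3, e=sp−y=0.75; I=-2.25, D=e−e_prev=3.75; u=3/4·0.75+1/2·(-2.25)+5/4·3.75=4.125; next y=2/5·(-3.75)+1/2·4.125=0.5625
n=2: y=0.5625, sp=-3, e=sp−y=-3.5625; I=-5.8125, D=e−e_prev=-4.3125; u=3/4·(-3.5625)+1/2·(-5.8125)+5/4·(-4.3125)=-10.96875; next y=2/5·0.5625+1/2·(-10.96875)=-5.259375
n=3: y=-5.259375, sp=-3, e=sp−y=2.259375; I=-3.553125, D=e−e_prev=5.821875; u=3/4·2.259375+1/2·(-3.553125)+5/4·5.821875≈7.195313; next y=2/5·(-5.259375)+1/2·7.195313≈1.493906
n=4: y≈1.493906, sp=5, e=sp−y≈3.506094; I≈-0.047031, D=e−e_prev≈1.246719; u=3/4·3.506094+1/2·(-0.047031)+5/4·1.246719≈4.164453; next y=2/5·1.493906+1/2·4.164453≈2.679789
n=5: y≈2.679789, sp=5, e=sp−y≈2.320211; I≈2.273180, D=e−e_prev≈-1.185883; u=3/4·2.320211+1/2·2.273180+5/4·(-1.185883)≈1.394395; next y=2/5·2.679789+1/2·1.394395≈1.769113
n=6: y≈1.769113, sp=5, e=sp−y≈3.230887; I≈5.504067, D=e−e_prev≈0.910676; u=3/4·3.230887+1/2·5.504067+5/4·0.910676≈6.313544; next y=2/5·1.769113+1/2·6.313544≈3.864417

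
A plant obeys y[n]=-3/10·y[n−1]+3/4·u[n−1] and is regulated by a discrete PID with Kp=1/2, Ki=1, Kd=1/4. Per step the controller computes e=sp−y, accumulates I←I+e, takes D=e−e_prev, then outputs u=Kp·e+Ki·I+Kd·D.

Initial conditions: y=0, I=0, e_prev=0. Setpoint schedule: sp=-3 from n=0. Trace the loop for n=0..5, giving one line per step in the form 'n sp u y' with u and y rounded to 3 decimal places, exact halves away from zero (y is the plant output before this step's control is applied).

0 -3 -5.250 0.000
1 -3 -0.609 -3.938
2 -3 -8.814 0.724
3 -3 1.843 -6.828
4 -3 -14.170 3.431
5 -3 8.367 -11.657

(exact arithmetic carried between steps; '≈' marks a value shown rounded to 6 d.p. or computed from one; I and e_prev carry over from the previous line; the table rounds u and y to 3 d.p., halves away from zero)
n=0: y=0, sp=-3, e=sp−y=-3; I=-3, D=e−e_prev=-3; u=1/2·(-3)+1·(-3)+1/4·(-3)=-5.25; next y=-3/10·0+3/4·(-5.25)=-3.9375
n=1: y=-3.9375, sp=-3, e=sp−y=0.9375; I=-2.0625, D=e−e_prev=3.9375; u=1/2·0.9375+1·(-2.0625)+1/4·3.9375=-0.609375; next y=-3/10·(-3.9375)+3/4·(-0.609375)≈0.724219
n=2: y≈0.724219, sp=-3, e=sp−y≈-3.724219; I≈-5.786719, D=e−e_prev≈-4.661719; u=1/2·(-3.724219)+1·(-5.786719)+1/4·(-4.661719)≈-8.814258; next y=-3/10·0.724219+3/4·(-8.814258)≈-6.827959
n=3: y≈-6.827959, sp=-3, e=sp−y≈3.827959; I≈-1.958760, D=e−e_prev≈7.552178; u=1/2·3.827959+1·(-1.958760)+1/4·7.552178≈1.843264; next y=-3/10·(-6.827959)+3/4·1.843264≈3.430836
n=4: y≈3.430836, sp=-3, e=sp−y≈-6.430836; I≈-8.389596, D=e−e_prev≈-10.258795; u=1/2·(-6.430836)+1·(-8.389596)+1/4·(-10.258795)≈-14.169712; next y=-3/10·3.430836+3/4·(-14.169712)≈-11.656535
n=5: y≈-11.656535, sp=-3, e=sp−y≈8.656535; I≈0.266939, D=e−e_prev≈15.087371; u=1/2·8.656535+1·0.266939+1/4·15.087371≈8.367049; next y=-3/10·(-11.656535)+3/4·8.367049≈9.772248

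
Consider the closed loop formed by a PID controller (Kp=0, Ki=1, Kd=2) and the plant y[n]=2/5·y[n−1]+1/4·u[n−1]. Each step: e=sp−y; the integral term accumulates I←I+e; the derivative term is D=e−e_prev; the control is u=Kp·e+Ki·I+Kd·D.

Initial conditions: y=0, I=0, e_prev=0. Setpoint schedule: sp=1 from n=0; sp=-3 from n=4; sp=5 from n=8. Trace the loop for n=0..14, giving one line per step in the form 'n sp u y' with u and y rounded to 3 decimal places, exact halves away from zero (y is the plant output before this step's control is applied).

0 1 3.000 0.000
1 1 -0.250 0.750
2 1 3.038 0.238
3 1 0.924 0.854
4 -3 -8.852 0.573
5 -3 2.682 -1.984
6 -3 -9.030 -0.123
7 -3 -1.634 -2.307
8 5 14.379 -1.331
9 5 -6.519 3.062
10 5 14.607 -0.405
11 5 1.393 3.490
12 5 15.929 1.744
13 5 6.887 4.680
14 5 16.337 3.594

(exact arithmetic carried between steps; '≈' marks a value shown rounded to 6 d.p. or computed from one; I and e_prev carry over from the previous line; the table rounds u and y to 3 d.p., halves away from zero)
n=0: y=0, sp=1, e=sp−y=1; I=1, D=e−e_prev=1; u=0·1+1·1+2·1=3; next y=2/5·0+1/4·3=0.75
n=1: y=0.75, sp=1, e=sp−y=0.25; I=1.25, D=e−e_prev=-0.75; u=0·0.25+1·1.25+2·(-0.75)=-0.25; next y=2/5·0.75+1/4·(-0.25)=0.2375
n=2: y=0.2375, sp=1, e=sp−y=0.7625; I=2.0125, D=e−e_prev=0.5125; u=0·0.7625+1·2.0125+2·0.5125=3.0375; next y=2/5·0.2375+1/4·3.0375=0.854375
n=3: y=0.854375, sp=1, e=sp−y=0.145625; I=2.158125, D=e−e_prev=-0.616875; u=0·0.145625+1·2.158125+2·(-0.616875)=0.924375; next y=2/5·0.854375+1/4·0.924375≈0.572844
n=4: y≈0.572844, sp=-3, e=sp−y≈-3.572844; I≈-1.414719, D=e−e_prev≈-3.718469; u=0·(-3.572844)+1·(-1.414719)+2·(-3.718469)≈-8.851656; next y=2/5·0.572844+1/4·(-8.851656)≈-1.983777
n=5: y≈-1.983777, sp=-3, e=sp−y≈-1.016223; I≈-2.430942, D=e−e_prev≈2.556620; u=0·(-1.016223)+1·(-2.430942)+2·2.556620≈2.682298; next y=2/5·(-1.983777)+1/4·2.682298≈-0.122936
n=6: y≈-0.122936, sp=-3, e=sp−y≈-2.877064; I≈-5.308006, D=e−e_prev≈-1.860841; u=0·(-2.877064)+1·(-5.308006)+2·(-1.860841)≈-9.029687; next y=2/5·(-0.122936)+1/4·(-9.029687)≈-2.306596
n=7: y≈-2.306596, sp=-3, e=sp−y≈-0.693404; I≈-6.001410, D=e−e_prev≈2.183660; u=0·(-0.693404)+1·(-6.001410)+2·2.183660≈-1.634090; next y=2/5·(-2.306596)+1/4·(-1.634090)≈-1.331161
n=8: y≈-1.331161, sp=5, e=sp−y≈6.331161; I≈0.329751, D=e−e_prev≈7.024565; u=0·6.331161+1·0.329751+2·7.024565≈14.378880; next y=2/5·(-1.331161)+1/4·14.378880≈3.062256
n=9: y≈3.062256, sp=5, e=sp−y≈1.937744; I≈2.267495, D=e−e_prev≈-4.393417; u=0·1.937744+1·2.267495+2·(-4.393417)≈-6.519338; next y=2/5·3.062256+1/4·(-6.519338)≈-0.404932
n=10: y≈-0.404932, sp=5, e=sp−y≈5.404932; I≈7.672427, D=e−e_prev≈3.467188; u=0·5.404932+1·7.672427+2·3.467188≈14.606803; next y=2/5·(-0.404932)+1/4·14.606803≈3.489728
n=11: y≈3.489728, sp=5, e=sp−y≈1.510272; I≈9.182699, D=e−e_prev≈-3.894660; u=0·1.510272+1·9.182699+2·(-3.894660)≈1.393379; next y=2/5·3.489728+1/4·1.393379≈1.744236
n=12: y≈1.744236, sp=5, e=sp−y≈3.255764; I≈12.438464, D=e−e_prev≈1.745492; u=0·3.255764+1·12.438464+2·1.745492≈15.929447; next y=2/5·1.744236+1/4·15.929447≈4.680056
n=13: y≈4.680056, sp=5, e=sp−y≈0.319944; I≈12.758407, D=e−e_prev≈-2.935820; u=0·0.319944+1·12.758407+2·(-2.935820)≈6.886767; next y=2/5·4.680056+1/4·6.886767≈3.593714
n=14: y≈3.593714, sp=5, e=sp−y≈1.406286; I≈14.164693, D=e−e_prev≈1.086342; u=0·1.406286+1·14.164693+2·1.086342≈16.337377; next y=2/5·3.593714+1/4·16.337377≈5.521830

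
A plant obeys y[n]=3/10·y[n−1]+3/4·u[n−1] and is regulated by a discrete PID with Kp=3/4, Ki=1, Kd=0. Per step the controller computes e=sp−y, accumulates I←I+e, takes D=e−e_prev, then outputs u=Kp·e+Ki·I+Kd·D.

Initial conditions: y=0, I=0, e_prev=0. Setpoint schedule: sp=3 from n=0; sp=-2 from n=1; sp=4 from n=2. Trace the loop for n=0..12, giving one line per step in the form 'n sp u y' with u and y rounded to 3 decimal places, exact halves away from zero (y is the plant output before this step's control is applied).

0 3 5.250 0.000
1 -2 -7.391 3.938
2 4 11.696 -4.362
3 4 -0.636 7.463
4 4 5.878 1.762
5 4 2.560 4.937
6 4 4.311 3.401
7 4 3.418 4.253
8 4 3.889 3.840
9 4 3.649 4.069
10 4 3.775 3.957
11 4 3.711 4.019
12 4 3.745 3.988

(exact arithmetic carried between steps; '≈' marks a value shown rounded to 6 d.p. or computed from one; I and e_prev carry over from the previous line; the table rounds u and y to 3 d.p., halves away from zero)
n=0: y=0, sp=3, e=sp−y=3; I=3, D=e−e_prev=3; u=3/4·3+1·3+0·3=5.25; next y=3/10·0+3/4·5.25=3.9375
n=1: y=3.9375, sp=-2, e=sp−y=-5.9375; I=-2.9375, D=e−e_prev=-8.9375; u=3/4·(-5.9375)+1·(-2.9375)+0·(-8.9375)=-7.390625; next y=3/10·3.9375+3/4·(-7.390625)≈-4.361719
n=2: y≈-4.361719, sp=4, e=sp−y≈8.361719; I≈5.424219, D=e−e_prev≈14.299219; u=3/4·8.361719+1·5.424219+0·14.299219≈11.695508; next y=3/10·(-4.361719)+3/4·11.695508≈7.463115
n=3: y≈7.463115, sp=4, e=sp−y≈-3.463115; I≈1.961104, D=e−e_prev≈-11.824834; u=3/4·(-3.463115)+1·1.961104+0·(-11.824834)≈-0.636233; next y=3/10·7.463115+3/4·(-0.636233)≈1.761760
n=4: y≈1.761760, sp=4, e=sp−y≈2.238240; I≈4.199344, D=e−e_prev≈5.701355; u=3/4·2.238240+1·4.199344+0·5.701355≈5.878024; next y=3/10·1.761760+3/4·5.878024≈4.937046
n=5: y≈4.937046, sp=4, e=sp−y≈-0.937046; I≈3.262298, D=e−e_prev≈-3.175286; u=3/4·(-0.937046)+1·3.262298+0·(-3.175286)≈2.559514; next y=3/10·4.937046+3/4·2.559514≈3.400749
n=6: y≈3.400749, sp=4, e=sp−y≈0.599251; I≈3.861549, D=e−e_prev≈1.536297; u=3/4·0.599251+1·3.861549+0·1.536297≈4.310987; next y=3/10·3.400749+3/4·4.310987≈4.253465
n=7: y≈4.253465, sp=4, e=sp−y≈-0.253465; I≈3.608084, D=e−e_prev≈-0.852716; u=3/4·(-0.253465)+1·3.608084+0·(-0.852716)≈3.417985; next y=3/10·4.253465+3/4·3.417985≈3.839528
n=8: y≈3.839528, sp=4, e=sp−y≈0.160472; I≈3.768556, D=e−e_prev≈0.413937; u=3/4·0.160472+1·3.768556+0·0.413937≈3.888909; next y=3/10·3.839528+3/4·3.888909≈4.068540
n=9: y≈4.068540, sp=4, e=sp−y≈-0.068540; I≈3.700015, D=e−e_prev≈-0.229012; u=3/4·(-0.068540)+1·3.700015+0·(-0.229012)≈3.648610; next y=3/10·4.068540+3/4·3.648610≈3.957019
n=10: y≈3.957019, sp=4, e=sp−y≈0.042981; I≈3.742996, D=e−e_prev≈0.111521; u=3/4·0.042981+1·3.742996+0·0.111521≈3.775231; next y=3/10·3.957019+3/4·3.775231≈4.018529
n=11: y≈4.018529, sp=4, e=sp−y≈-0.018529; I≈3.724467, D=e−e_prev≈-0.061510; u=3/4·(-0.018529)+1·3.724467+0·(-0.061510)≈3.710570; next y=3/10·4.018529+3/4·3.710570≈3.988486
n=12: y≈3.988486, sp=4, e=sp−y≈0.011514; I≈3.735981, D=e−e_prev≈0.030043; u=3/4·0.011514+1·3.735981+0·0.030043≈3.744616; next y=3/10·3.988486+3/4·3.744616≈4.005008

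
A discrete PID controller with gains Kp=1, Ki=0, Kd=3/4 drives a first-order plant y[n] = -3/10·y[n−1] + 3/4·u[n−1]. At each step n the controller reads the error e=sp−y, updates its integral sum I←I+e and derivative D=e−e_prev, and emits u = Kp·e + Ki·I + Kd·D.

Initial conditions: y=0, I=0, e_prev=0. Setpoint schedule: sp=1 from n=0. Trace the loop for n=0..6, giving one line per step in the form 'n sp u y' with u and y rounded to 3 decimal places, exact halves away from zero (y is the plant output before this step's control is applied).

0 1 1.750 0.000
1 1 -1.297 1.313
2 1 4.376 -1.366
3 1 -6.485 3.692
4 1 14.219 -5.971
5 1 -25.275 12.455
6 1 50.054 -22.693

(exact arithmetic carried between steps; '≈' marks a value shown rounded to 6 d.p. or computed from one; I and e_prev carry over from the previous line; the table rounds u and y to 3 d.p., halves away from zero)
n=0: y=0, sp=1, e=sp−y=1; I=1, D=e−e_prev=1; u=1·1+0·1+3/4·1=1.75; next y=-3/10·0+3/4·1.75=1.3125
n=1: y=1.3125, sp=1, e=sp−y=-0.3125; I=0.6875, D=e−e_prev=-1.3125; u=1·(-0.3125)+0·0.6875+3/4·(-1.3125)=-1.296875; next y=-3/10·1.3125+3/4·(-1.296875)≈-1.366406
n=2: y≈-1.366406, sp=1, e=sp−y≈2.366406; I≈3.053906, D=e−e_prev≈2.678906; u=1·2.366406+0·3.053906+3/4·2.678906≈4.375586; next y=-3/10·(-1.366406)+3/4·4.375586≈3.691611
n=3: y≈3.691611, sp=1, e=sp−y≈-2.691611; I≈0.362295, D=e−e_prev≈-5.058018; u=1·(-2.691611)+0·0.362295+3/4·(-5.058018)≈-6.485125; next y=-3/10·3.691611+3/4·(-6.485125)≈-5.971327
n=4: y≈-5.971327, sp=1, e=sp−y≈6.971327; I≈7.333622, D=e−e_prev≈9.662938; u=1·6.971327+0·7.333622+3/4·9.662938≈14.218530; next y=-3/10·(-5.971327)+3/4·14.218530≈12.455296
n=5: y≈12.455296, sp=1, e=sp−y≈-11.455296; I≈-4.121674, D=e−e_prev≈-18.426623; u=1·(-11.455296)+0·(-4.121674)+3/4·(-18.426623)≈-25.275263; next y=-3/10·12.455296+3/4·(-25.275263)≈-22.693036
n=6: y≈-22.693036, sp=1, e=sp−y≈23.693036; I≈19.571362, D=e−e_prev≈35.148332; u=1·23.693036+0·19.571362+3/4·35.148332≈50.054285; next y=-3/10·(-22.693036)+3/4·50.054285≈44.348624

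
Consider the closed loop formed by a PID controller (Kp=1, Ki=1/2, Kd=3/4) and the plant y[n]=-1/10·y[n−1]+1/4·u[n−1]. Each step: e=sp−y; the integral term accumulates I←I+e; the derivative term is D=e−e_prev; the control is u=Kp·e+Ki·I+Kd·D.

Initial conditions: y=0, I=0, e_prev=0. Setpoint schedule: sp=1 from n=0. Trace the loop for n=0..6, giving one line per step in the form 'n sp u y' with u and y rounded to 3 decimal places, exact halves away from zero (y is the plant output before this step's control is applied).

(exact arithmetic carried between steps; '≈' marks a value shown rounded to 6 d.p. or computed from one; I and e_prev carry over from the previous line; the table rounds u and y to 3 d.p., halves away from zero)
n=0: y=0, sp=1, e=sp−y=1; I=1, D=e−e_prev=1; u=1·1+1/2·1+3/4·1=2.25; next y=-1/10·0+1/4·2.25=0.5625
n=1: y=0.5625, sp=1, e=sp−y=0.4375; I=1.4375, D=e−e_prev=-0.5625; u=1·0.4375+1/2·1.4375+3/4·(-0.5625)=0.734375; next y=-1/10·0.5625+1/4·0.734375≈0.127344
n=2: y≈0.127344, sp=1, e=sp−y≈0.872656; I≈2.310156, D=e−e_prev≈0.435156; u=1·0.872656+1/2·2.310156+3/4·0.435156≈2.354102; next y=-1/10·0.127344+1/4·2.354102≈0.575791
n=3: y≈0.575791, sp=1, e=sp−y≈0.424209; I≈2.734365, D=e−e_prev≈-0.448447; u=1·0.424209+1/2·2.734365+3/4·(-0.448447)≈1.455056; next y=-1/10·0.575791+1/4·1.455056≈0.306185
n=4: y≈0.306185, sp=1, e=sp−y≈0.693815; I≈3.428180, D=e−e_prev≈0.269606; u=1·0.693815+1/2·3.428180+3/4·0.269606≈2.610110; next y=-1/10·0.306185+1/4·2.610110≈0.621909
n=5: y≈0.621909, sp=1, e=sp−y≈0.378091; I≈3.806271, D=e−e_prev≈-0.315724; u=1·0.378091+1/2·3.806271+3/4·(-0.315724)≈2.044434; next y=-1/10·0.621909+1/4·2.044434≈0.448918
n=6: y≈0.448918, sp=1, e=sp−y≈0.551082; I≈4.357354, D=e−e_prev≈0.172991; u=1·0.551082+1/2·4.357354+3/4·0.172991≈2.859503; next y=-1/10·0.448918+1/4·2.859503≈0.669984

0 1 2.250 0.000
1 1 0.734 0.563
2 1 2.354 0.127
3 1 1.455 0.576
4 1 2.610 0.306
5 1 2.044 0.622
6 1 2.860 0.449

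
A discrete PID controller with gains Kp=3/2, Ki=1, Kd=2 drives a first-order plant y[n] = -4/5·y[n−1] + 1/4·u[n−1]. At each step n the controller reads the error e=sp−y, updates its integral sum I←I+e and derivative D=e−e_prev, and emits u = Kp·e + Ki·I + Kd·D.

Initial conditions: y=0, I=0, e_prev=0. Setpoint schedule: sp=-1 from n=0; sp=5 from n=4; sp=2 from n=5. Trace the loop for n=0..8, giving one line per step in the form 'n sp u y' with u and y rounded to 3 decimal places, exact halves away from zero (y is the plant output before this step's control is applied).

0 -1 -4.500 0.000
1 -1 1.563 -1.125
2 -1 -11.433 1.291
3 -1 14.424 -3.891
4 5 -13.790 6.719
5 2 50.144 -8.822
6 2 -91.987 19.594
7 2 209.445 -38.672
8 2 -415.280 83.299

(exact arithmetic carried between steps; '≈' marks a value shown rounded to 6 d.p. or computed from one; I and e_prev carry over from the previous line; the table rounds u and y to 3 d.p., halves away from zero)
n=0: y=0, sp=-1, e=sp−y=-1; I=-1, D=e−e_prev=-1; u=3/2·(-1)+1·(-1)+2·(-1)=-4.5; next y=-4/5·0+1/4·(-4.5)=-1.125
n=1: y=-1.125, sp=-1, e=sp−y=0.125; I=-0.875, D=e−e_prev=1.125; u=3/2·0.125+1·(-0.875)+2·1.125=1.5625; next y=-4/5·(-1.125)+1/4·1.5625=1.290625
n=2: y=1.290625, sp=-1, e=sp−y=-2.290625; I=-3.165625, D=e−e_prev=-2.415625; u=3/2·(-2.290625)+1·(-3.165625)+2·(-2.415625)≈-11.432813; next y=-4/5·1.290625+1/4·(-11.432813)≈-3.890703
n=3: y≈-3.890703, sp=-1, e=sp−y≈2.890703; I≈-0.274922, D=e−e_prev≈5.181328; u=3/2·2.890703+1·(-0.274922)+2·5.181328≈14.423789; next y=-4/5·(-3.890703)+1/4·14.423789≈6.718510
n=4: y≈6.718510, sp=5, e=sp−y≈-1.718510; I≈-1.993432, D=e−e_prev≈-4.609213; u=3/2·(-1.718510)+1·(-1.993432)+2·(-4.609213)≈-13.789622; next y=-4/5·6.718510+1/4·(-13.789622)≈-8.822213
n=5: y≈-8.822213, sp=2, e=sp−y≈10.822213; I≈8.828782, D=e−e_prev≈12.540723; u=3/2·10.822213+1·8.828782+2·12.540723≈50.143548; next y=-4/5·(-8.822213)+1/4·50.143548≈19.593658
n=6: y≈19.593658, sp=2, e=sp−y≈-17.593658; I≈-8.764876, D=e−e_prev≈-28.415871; u=3/2·(-17.593658)+1·(-8.764876)+2·(-28.415871)≈-91.987104; next y=-4/5·19.593658+1/4·(-91.987104)≈-38.671702
n=7: y≈-38.671702, sp=2, e=sp−y≈40.671702; I≈31.906826, D=e−e_prev≈58.265360; u=3/2·40.671702+1·31.906826+2·58.265360≈209.445099; next y=-4/5·(-38.671702)+1/4·209.445099≈83.298637
n=8: y≈83.298637, sp=2, e=sp−y≈-81.298637; I≈-49.391810, D=e−e_prev≈-121.970339; u=3/2·(-81.298637)+1·(-49.391810)+2·(-121.970339)≈-415.280443; next y=-4/5·83.298637+1/4·(-415.280443)≈-170.459020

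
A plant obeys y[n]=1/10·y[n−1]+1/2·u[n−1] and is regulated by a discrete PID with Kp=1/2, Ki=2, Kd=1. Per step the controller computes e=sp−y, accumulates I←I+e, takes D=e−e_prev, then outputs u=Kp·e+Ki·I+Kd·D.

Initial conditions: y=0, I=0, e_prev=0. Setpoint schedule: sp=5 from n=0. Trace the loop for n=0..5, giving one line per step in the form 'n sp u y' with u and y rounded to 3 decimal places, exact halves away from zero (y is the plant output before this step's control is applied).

0 5 17.500 0.000
1 5 -8.125 8.750
2 5 34.906 -3.188
3 5 -31.783 17.134
4 5 73.864 -14.178
5 5 -93.015 35.514

(exact arithmetic carried between steps; '≈' marks a value shown rounded to 6 d.p. or computed from one; I and e_prev carry over from the previous line; the table rounds u and y to 3 d.p., halves away from zero)
n=0: y=0, sp=5, e=sp−y=5; I=5, D=e−e_prev=5; u=1/2·5+2·5+1·5=17.5; next y=1/10·0+1/2·17.5=8.75
n=1: y=8.75, sp=5, e=sp−y=-3.75; I=1.25, D=e−e_prev=-8.75; u=1/2·(-3.75)+2·1.25+1·(-8.75)=-8.125; next y=1/10·8.75+1/2·(-8.125)=-3.1875
n=2: y=-3.1875, sp=5, e=sp−y=8.1875; I=9.4375, D=e−e_prev=11.9375; u=1/2·8.1875+2·9.4375+1·11.9375=34.90625; next y=1/10·(-3.1875)+1/2·34.90625=17.134375
n=3: y=17.134375, sp=5, e=sp−y=-12.134375; I=-2.696875, D=e−e_prev=-20.321875; u=1/2·(-12.134375)+2·(-2.696875)+1·(-20.321875)≈-31.782813; next y=1/10·17.134375+1/2·(-31.782813)≈-14.177969
n=4: y≈-14.177969, sp=5, e=sp−y≈19.177969; I≈16.481094, D=e−e_prev≈31.312344; u=1/2·19.177969+2·16.481094+1·31.312344≈73.863516; next y=1/10·(-14.177969)+1/2·73.863516≈35.513961
n=5: y≈35.513961, sp=5, e=sp−y≈-30.513961; I≈-14.032867, D=e−e_prev≈-49.691930; u=1/2·(-30.513961)+2·(-14.032867)+1·(-49.691930)≈-93.014645; next y=1/10·35.513961+1/2·(-93.014645)≈-42.955926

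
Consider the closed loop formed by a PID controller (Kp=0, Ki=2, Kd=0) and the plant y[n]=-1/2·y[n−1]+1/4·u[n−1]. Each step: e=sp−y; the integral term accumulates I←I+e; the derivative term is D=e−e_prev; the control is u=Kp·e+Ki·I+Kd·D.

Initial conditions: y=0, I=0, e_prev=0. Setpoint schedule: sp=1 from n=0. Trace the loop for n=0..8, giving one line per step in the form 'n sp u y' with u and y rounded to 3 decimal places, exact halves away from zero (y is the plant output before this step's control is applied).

(exact arithmetic carried between steps; '≈' marks a value shown rounded to 6 d.p. or computed from one; I and e_prev carry over from the previous line; the table rounds u and y to 3 d.p., halves away from zero)
n=0: y=0, sp=1, e=sp−y=1; I=1, D=e−e_prev=1; u=0·1+2·1+0·1=2; next y=-1/2·0+1/4·2=0.5
n=1: y=0.5, sp=1, e=sp−y=0.5; I=1.5, D=e−e_prev=-0.5; u=0·0.5+2·1.5+0·(-0.5)=3; next y=-1/2·0.5+1/4·3=0.5
n=2: y=0.5, sp=1, e=sp−y=0.5; I=2, D=e−e_prev=0; u=0·0.5+2·2+0·0=4; next y=-1/2·0.5+1/4·4=0.75
n=3: y=0.75, sp=1, e=sp−y=0.25; I=2.25, D=e−e_prev=-0.25; u=0·0.25+2·2.25+0·(-0.25)=4.5; next y=-1/2·0.75+1/4·4.5=0.75
n=4: y=0.75, sp=1, e=sp−y=0.25; I=2.5, D=e−e_prev=0; u=0·0.25+2·2.5+0·0=5; next y=-1/2·0.75+1/4·5=0.875
n=5: y=0.875, sp=1, e=sp−y=0.125; I=2.625, D=e−e_prev=-0.125; u=0·0.125+2·2.625+0·(-0.125)=5.25; next y=-1/2·0.875+1/4·5.25=0.875
n=6: y=0.875, sp=1, e=sp−y=0.125; I=2.75, D=e−e_prev=0; u=0·0.125+2·2.75+0·0=5.5; next y=-1/2·0.875+1/4·5.5=0.9375
n=7: y=0.9375, sp=1, e=sp−y=0.0625; I=2.8125, D=e−e_prev=-0.0625; u=0·0.0625+2·2.8125+0·(-0.0625)=5.625; next y=-1/2·0.9375+1/4·5.625=0.9375
n=8: y=0.9375, sp=1, e=sp−y=0.0625; I=2.875, D=e−e_prev=0; u=0·0.0625+2·2.875+0·0=5.75; next y=-1/2·0.9375+1/4·5.75=0.96875

0 1 2.000 0.000
1 1 3.000 0.500
2 1 4.000 0.500
3 1 4.500 0.750
4 1 5.000 0.750
5 1 5.250 0.875
6 1 5.500 0.875
7 1 5.625 0.938
8 1 5.750 0.938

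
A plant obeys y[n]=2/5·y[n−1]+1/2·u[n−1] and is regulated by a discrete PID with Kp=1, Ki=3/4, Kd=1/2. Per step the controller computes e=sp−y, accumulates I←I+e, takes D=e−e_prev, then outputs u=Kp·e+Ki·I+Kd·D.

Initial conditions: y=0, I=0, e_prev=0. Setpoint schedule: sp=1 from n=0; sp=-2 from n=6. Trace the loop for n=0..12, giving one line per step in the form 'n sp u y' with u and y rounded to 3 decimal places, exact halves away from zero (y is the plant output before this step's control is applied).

0 1 2.250 0.000
1 1 -0.031 1.125
2 1 1.991 0.434
3 1 0.416 1.169
4 1 1.767 0.676
5 1 0.688 1.154
6 -2 -5.155 0.806
7 -2 0.953 -2.255
8 -2 -4.503 -0.425
9 -2 -0.277 -2.421
10 -2 -3.916 -1.107
11 -2 -1.018 -2.401
12 -2 -3.460 -1.469

(exact arithmetic carried between steps; '≈' marks a value shown rounded to 6 d.p. or computed from one; I and e_prev carry over from the previous line; the table rounds u and y to 3 d.p., halves away from zero)
n=0: y=0, sp=1, e=sp−y=1; I=1, D=e−e_prev=1; u=1·1+3/4·1+1/2·1=2.25; next y=2/5·0+1/2·2.25=1.125
n=1: y=1.125, sp=1, e=sp−y=-0.125; I=0.875, D=e−e_prev=-1.125; u=1·(-0.125)+3/4·0.875+1/2·(-1.125)=-0.03125; next y=2/5·1.125+1/2·(-0.03125)=0.434375
n=2: y=0.434375, sp=1, e=sp−y=0.565625; I=1.440625, D=e−e_prev=0.690625; u=1·0.565625+3/4·1.440625+1/2·0.690625≈1.991406; next y=2/5·0.434375+1/2·1.991406≈1.169453
n=3: y≈1.169453, sp=1, e=sp−y≈-0.169453; I≈1.271172, D=e−e_prev≈-0.735078; u=1·(-0.169453)+3/4·1.271172+1/2·(-0.735078)≈0.416387; next y=2/5·1.169453+1/2·0.416387≈0.675975
n=4: y≈0.675975, sp=1, e=sp−y≈0.324025; I≈1.595197, D=e−e_prev≈0.493479; u=1·0.324025+3/4·1.595197+1/2·0.493479≈1.767163; next y=2/5·0.675975+1/2·1.767163≈1.153971
n=5: y≈1.153971, sp=1, e=sp−y≈-0.153971; I≈1.441226, D=e−e_prev≈-0.477997; u=1·(-0.153971)+3/4·1.441226+1/2·(-0.477997)≈0.687950; next y=2/5·1.153971+1/2·0.687950≈0.805564
n=6: y≈0.805564, sp=-2, e=sp−y≈-2.805564; I≈-1.364337, D=e−e_prev≈-2.651592; u=1·(-2.805564)+3/4·(-1.364337)+1/2·(-2.651592)≈-5.154613; next y=2/5·0.805564+1/2·(-5.154613)≈-2.255081
n=7: y≈-2.255081, sp=-2, e=sp−y≈0.255081; I≈-1.109256, D=e−e_prev≈3.060645; u=1·0.255081+3/4·(-1.109256)+1/2·3.060645≈0.953461; next y=2/5·(-2.255081)+1/2·0.953461≈-0.425302
n=8: y≈-0.425302, sp=-2, e=sp−y≈-1.574698; I≈-2.683955, D=e−e_prev≈-1.829779; u=1·(-1.574698)+3/4·(-2.683955)+1/2·(-1.829779)≈-4.502553; next y=2/5·(-0.425302)+1/2·(-4.502553)≈-2.421398
n=9: y≈-2.421398, sp=-2, e=sp−y≈0.421398; I≈-2.262557, D=e−e_prev≈1.996096; u=1·0.421398+3/4·(-2.262557)+1/2·1.996096≈-0.277472; next y=2/5·(-2.421398)+1/2·(-0.277472)≈-1.107295
n=10: y≈-1.107295, sp=-2, e=sp−y≈-0.892705; I≈-3.155262, D=e−e_prev≈-1.314102; u=1·(-0.892705)+3/4·(-3.155262)+1/2·(-1.314102)≈-3.916202; next y=2/5·(-1.107295)+1/2·(-3.916202)≈-2.401019
n=11: y≈-2.401019, sp=-2, e=sp−y≈0.401019; I≈-2.754243, D=e−e_prev≈1.293724; u=1·0.401019+3/4·(-2.754243)+1/2·1.293724≈-1.017801; next y=2/5·(-2.401019)+1/2·(-1.017801)≈-1.469308
n=12: y≈-1.469308, sp=-2, e=sp−y≈-0.530692; I≈-3.284935, D=e−e_prev≈-0.931711; u=1·(-0.530692)+3/4·(-3.284935)+1/2·(-0.931711)≈-3.460248; next y=2/5·(-1.469308)+1/2·(-3.460248)≈-2.317847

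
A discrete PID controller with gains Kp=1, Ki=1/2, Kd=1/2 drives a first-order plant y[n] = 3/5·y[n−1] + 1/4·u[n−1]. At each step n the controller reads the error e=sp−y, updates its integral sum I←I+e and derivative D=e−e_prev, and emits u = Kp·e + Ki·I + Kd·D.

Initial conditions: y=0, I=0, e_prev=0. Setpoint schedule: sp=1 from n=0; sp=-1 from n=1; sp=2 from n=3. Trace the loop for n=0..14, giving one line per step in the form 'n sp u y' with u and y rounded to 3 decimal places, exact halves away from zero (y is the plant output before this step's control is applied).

0 1 2.000 0.000
1 -1 -3.000 0.500
2 -1 -0.600 -0.450
3 2 4.590 -0.420
4 2 1.684 0.896
5 2 2.768 0.958
6 2 2.703 1.267
7 2 2.886 1.436
8 2 2.958 1.583
9 2 3.028 1.689
10 2 3.074 1.771
11 2 3.109 1.831
12 2 3.134 1.876
13 2 3.152 1.909
14 2 3.165 1.933

(exact arithmetic carried between steps; '≈' marks a value shown rounded to 6 d.p. or computed from one; I and e_prev carry over from the previous line; the table rounds u and y to 3 d.p., halves away from zero)
n=0: y=0, sp=1, e=sp−y=1; I=1, D=e−e_prev=1; u=1·1+1/2·1+1/2·1=2; next y=3/5·0+1/4·2=0.5
n=1: y=0.5, sp=-1, e=sp−y=-1.5; I=-0.5, D=e−e_prev=-2.5; u=1·(-1.5)+1/2·(-0.5)+1/2·(-2.5)=-3; next y=3/5·0.5+1/4·(-3)=-0.45
n=2: y=-0.45, sp=-1, e=sp−y=-0.55; I=-1.05, D=e−e_prev=0.95; u=1·(-0.55)+1/2·(-1.05)+1/2·0.95=-0.6; next y=3/5·(-0.45)+1/4·(-0.6)=-0.42
n=3: y=-0.42, sp=2, e=sp−y=2.42; I=1.37, D=e−e_prev=2.97; u=1·2.42+1/2·1.37+1/2·2.97=4.59; next y=3/5·(-0.42)+1/4·4.59=0.8955
n=4: y=0.8955, sp=2, e=sp−y=1.1045; I=2.4745, D=e−e_prev=-1.3155; u=1·1.1045+1/2·2.4745+1/2·(-1.3155)=1.684; next y=3/5·0.8955+1/4·1.684=0.9583
n=5: y=0.9583, sp=2, e=sp−y=1.0417; I=3.5162, D=e−e_prev=-0.0628; u=1·1.0417+1/2·3.5162+1/2·(-0.0628)=2.7684; next y=3/5·0.9583+1/4·2.7684=1.26708
n=6: y=1.26708, sp=2, e=sp−y=0.73292; I=4.24912, D=e−e_prev=-0.30878; u=1·0.73292+1/2·4.24912+1/2·(-0.30878)=2.70309; next y=3/5·1.26708+1/4·2.70309≈1.436021
n=7: y≈1.436021, sp=2, e=sp−y≈0.563980; I≈4.813100, D=e−e_prev≈-0.168941; u=1·0.563980+1/2·4.813100+1/2·(-0.168941)≈2.886059; next y=3/5·1.436021+1/4·2.886059≈1.583127
n=8: y≈1.583127, sp=2, e=sp−y≈0.416873; I≈5.229972, D=e−e_prev≈-0.147107; u=1·0.416873+1/2·5.229972+1/2·(-0.147107)≈2.958306; next y=3/5·1.583127+1/4·2.958306≈1.689453
n=9: y≈1.689453, sp=2, e=sp−y≈0.310547; I≈5.540520, D=e−e_prev≈-0.106326; u=1·0.310547+1/2·5.540520+1/2·(-0.106326)≈3.027644; next y=3/5·1.689453+1/4·3.027644≈1.770583
n=10: y≈1.770583, sp=2, e=sp−y≈0.229417; I≈5.769937, D=e−e_prev≈-0.081130; u=1·0.229417+1/2·5.769937+1/2·(-0.081130)≈3.073821; next y=3/5·1.770583+1/4·3.073821≈1.830805
n=11: y≈1.830805, sp=2, e=sp−y≈0.169195; I≈5.939132, D=e−e_prev≈-0.060222; u=1·0.169195+1/2·5.939132+1/2·(-0.060222)≈3.108650; next y=3/5·1.830805+1/4·3.108650≈1.875645
n=12: y≈1.875645, sp=2, e=sp−y≈0.124355; I≈6.063487, D=e−e_prev≈-0.044841; u=1·0.124355+1/2·6.063487+1/2·(-0.044841)≈3.133678; next y=3/5·1.875645+1/4·3.133678≈1.908807
n=13: y≈1.908807, sp=2, e=sp−y≈0.091193; I≈6.154680, D=e−e_prev≈-0.033161; u=1·0.091193+1/2·6.154680+1/2·(-0.033161)≈3.151953; next y=3/5·1.908807+1/4·3.151953≈1.933272
n=14: y≈1.933272, sp=2, e=sp−y≈0.066728; I≈6.221408, D=e−e_prev≈-0.024466; u=1·0.066728+1/2·6.221408+1/2·(-0.024466)≈3.165199; next y=3/5·1.933272+1/4·3.165199≈1.951263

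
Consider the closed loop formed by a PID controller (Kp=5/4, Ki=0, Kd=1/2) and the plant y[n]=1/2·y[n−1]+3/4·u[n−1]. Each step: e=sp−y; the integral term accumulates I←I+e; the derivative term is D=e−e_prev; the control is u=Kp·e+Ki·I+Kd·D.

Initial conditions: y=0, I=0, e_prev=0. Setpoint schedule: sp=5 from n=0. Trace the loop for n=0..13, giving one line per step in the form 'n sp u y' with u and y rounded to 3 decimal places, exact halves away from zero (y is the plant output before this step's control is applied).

(exact arithmetic carried between steps; '≈' marks a value shown rounded to 6 d.p. or computed from one; I and e_prev carry over from the previous line; the table rounds u and y to 3 d.p., halves away from zero)
n=0: y=0, sp=5, e=sp−y=5; I=5, D=e−e_prev=5; u=5/4·5+0·5+1/2·5=8.75; next y=1/2·0+3/4·8.75=6.5625
n=1: y=6.5625, sp=5, e=sp−y=-1.5625; I=3.4375, D=e−e_prev=-6.5625; u=5/4·(-1.5625)+0·3.4375+1/2·(-6.5625)=-5.234375; next y=1/2·6.5625+3/4·(-5.234375)≈-0.644531
n=2: y≈-0.644531, sp=5, e=sp−y≈5.644531; I≈9.082031, D=e−e_prev≈7.207031; u=5/4·5.644531+0·9.082031+1/2·7.207031≈10.659180; next y=1/2·(-0.644531)+3/4·10.659180≈7.672119
n=3: y≈7.672119, sp=5, e=sp−y≈-2.672119; I≈6.409912, D=e−e_prev≈-8.316650; u=5/4·(-2.672119)+0·6.409912+1/2·(-8.316650)≈-7.498474; next y=1/2·7.672119+3/4·(-7.498474)≈-1.787796
n=4: y≈-1.787796, sp=5, e=sp−y≈6.787796; I≈13.197708, D=e−e_prev≈9.459915; u=5/4·6.787796+0·13.197708+1/2·9.459915≈13.214703; next y=1/2·(-1.787796)+3/4·13.214703≈9.017129
n=5: y≈9.017129, sp=5, e=sp−y≈-4.017129; I≈9.180579, D=e−e_prev≈-10.804925; u=5/4·(-4.017129)+0·9.180579+1/2·(-10.804925)≈-10.423874; next y=1/2·9.017129+3/4·(-10.423874)≈-3.309341
n=6: y≈-3.309341, sp=5, e=sp−y≈8.309341; I≈17.489920, D=e−e_prev≈12.326470; u=5/4·8.309341+0·17.489920+1/2·12.326470≈16.549911; next y=1/2·(-3.309341)+3/4·16.549911≈10.757763
n=7: y≈10.757763, sp=5, e=sp−y≈-5.757763; I≈11.732157, D=e−e_prev≈-14.067104; u=5/4·(-5.757763)+0·11.732157+1/2·(-14.067104)≈-14.230755; next y=1/2·10.757763+3/4·(-14.230755)≈-5.294185
n=8: y≈-5.294185, sp=5, e=sp−y≈10.294185; I≈22.026342, D=e−e_prev≈16.051948; u=5/4·10.294185+0·22.026342+1/2·16.051948≈20.893705; next y=1/2·(-5.294185)+3/4·20.893705≈13.023186
n=9: y≈13.023186, sp=5, e=sp−y≈-8.023186; I≈14.003156, D=e−e_prev≈-18.317371; u=5/4·(-8.023186)+0·14.003156+1/2·(-18.317371)≈-19.187669; next y=1/2·13.023186+3/4·(-19.187669)≈-7.879158
n=10: y≈-7.879158, sp=5, e=sp−y≈12.879158; I≈26.882314, D=e−e_prev≈20.902345; u=5/4·12.879158+0·26.882314+1/2·20.902345≈26.550120; next y=1/2·(-7.879158)+3/4·26.550120≈15.973011
n=11: y≈15.973011, sp=5, e=sp−y≈-10.973011; I≈15.909303, D=e−e_prev≈-23.852169; u=5/4·(-10.973011)+0·15.909303+1/2·(-23.852169)≈-25.642348; next y=1/2·15.973011+3/4·(-25.642348)≈-11.245256
n=12: y≈-11.245256, sp=5, e=sp−y≈16.245256; I≈32.154559, D=e−e_prev≈27.218267; u=5/4·16.245256+0·32.154559+1/2·27.218267≈33.915703; next y=1/2·(-11.245256)+3/4·33.915703≈19.814149
n=13: y≈19.814149, sp=5, e=sp−y≈-14.814149; I≈17.340410, D=e−e_prev≈-31.059405; u=5/4·(-14.814149)+0·17.340410+1/2·(-31.059405)≈-34.047389; next y=1/2·19.814149+3/4·(-34.047389)≈-15.628467

0 5 8.750 0.000
1 5 -5.234 6.563
2 5 10.659 -0.645
3 5 -7.498 7.672
4 5 13.215 -1.788
5 5 -10.424 9.017
6 5 16.550 -3.309
7 5 -14.231 10.758
8 5 20.894 -5.294
9 5 -19.188 13.023
10 5 26.550 -7.879
11 5 -25.642 15.973
12 5 33.916 -11.245
13 5 -34.047 19.814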